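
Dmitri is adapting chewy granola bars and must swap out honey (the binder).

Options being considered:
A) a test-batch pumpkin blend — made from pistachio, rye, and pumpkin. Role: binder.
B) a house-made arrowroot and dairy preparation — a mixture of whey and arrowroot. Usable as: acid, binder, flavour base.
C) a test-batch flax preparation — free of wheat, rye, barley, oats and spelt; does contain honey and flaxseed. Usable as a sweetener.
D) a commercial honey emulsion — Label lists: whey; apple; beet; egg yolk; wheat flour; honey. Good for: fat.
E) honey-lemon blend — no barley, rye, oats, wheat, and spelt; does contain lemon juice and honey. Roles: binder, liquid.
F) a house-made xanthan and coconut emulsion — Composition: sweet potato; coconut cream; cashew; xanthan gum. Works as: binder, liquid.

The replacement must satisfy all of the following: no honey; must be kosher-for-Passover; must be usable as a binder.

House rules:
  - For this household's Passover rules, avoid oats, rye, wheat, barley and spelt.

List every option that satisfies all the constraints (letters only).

A: has rye, so not kosher-for-Passover — reject
B: all constraints satisfied — valid
C: not usable as a binder; has honey, so not honey-free — out
D: not usable as a binder; has wheat flour, so not kosher-for-Passover (and 1 more) — out
E: has honey, so not honey-free — reject
F: coconut cream and cashew etc. — none of it excluded — valid

B, F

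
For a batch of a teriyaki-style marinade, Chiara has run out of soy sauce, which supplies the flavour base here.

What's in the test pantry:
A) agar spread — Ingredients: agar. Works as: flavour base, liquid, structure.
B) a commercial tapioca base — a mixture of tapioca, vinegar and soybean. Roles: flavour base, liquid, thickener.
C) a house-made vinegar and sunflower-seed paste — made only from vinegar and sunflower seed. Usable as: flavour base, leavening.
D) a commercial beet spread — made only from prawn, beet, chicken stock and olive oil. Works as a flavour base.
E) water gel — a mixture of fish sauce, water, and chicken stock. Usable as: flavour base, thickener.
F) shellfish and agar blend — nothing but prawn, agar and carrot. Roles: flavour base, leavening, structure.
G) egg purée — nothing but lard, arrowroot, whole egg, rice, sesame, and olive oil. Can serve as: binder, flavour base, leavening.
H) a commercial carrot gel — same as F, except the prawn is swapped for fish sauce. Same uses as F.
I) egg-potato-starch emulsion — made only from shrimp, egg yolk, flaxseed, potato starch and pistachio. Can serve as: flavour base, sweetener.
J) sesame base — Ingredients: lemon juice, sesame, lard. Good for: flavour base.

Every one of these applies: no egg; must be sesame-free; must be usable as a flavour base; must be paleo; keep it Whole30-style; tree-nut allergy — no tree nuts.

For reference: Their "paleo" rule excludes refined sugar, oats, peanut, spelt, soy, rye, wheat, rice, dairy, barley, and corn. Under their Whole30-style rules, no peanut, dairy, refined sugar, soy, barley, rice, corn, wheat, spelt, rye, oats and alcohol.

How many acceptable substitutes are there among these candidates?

6

A: Whole30-style, no tree nuts — valid
B: has soybean, so not paleo; has soybean, so not Whole30-style — reject
C: works as a flavour base, no sesame, no tree nuts — OK
D: chicken stock and prawn etc. — none of it excluded — valid
E: nothing on the exclusion list — OK
F: all constraints satisfied — keep
G: has rice, so not paleo; has rice, so not Whole30-style (and 2 more) — reject
H: paleo, no tree nuts — keep
I: has pistachio, so not tree-nut-free; has egg yolk, so not egg-free — reject
J: has sesame, so not sesame-free — reject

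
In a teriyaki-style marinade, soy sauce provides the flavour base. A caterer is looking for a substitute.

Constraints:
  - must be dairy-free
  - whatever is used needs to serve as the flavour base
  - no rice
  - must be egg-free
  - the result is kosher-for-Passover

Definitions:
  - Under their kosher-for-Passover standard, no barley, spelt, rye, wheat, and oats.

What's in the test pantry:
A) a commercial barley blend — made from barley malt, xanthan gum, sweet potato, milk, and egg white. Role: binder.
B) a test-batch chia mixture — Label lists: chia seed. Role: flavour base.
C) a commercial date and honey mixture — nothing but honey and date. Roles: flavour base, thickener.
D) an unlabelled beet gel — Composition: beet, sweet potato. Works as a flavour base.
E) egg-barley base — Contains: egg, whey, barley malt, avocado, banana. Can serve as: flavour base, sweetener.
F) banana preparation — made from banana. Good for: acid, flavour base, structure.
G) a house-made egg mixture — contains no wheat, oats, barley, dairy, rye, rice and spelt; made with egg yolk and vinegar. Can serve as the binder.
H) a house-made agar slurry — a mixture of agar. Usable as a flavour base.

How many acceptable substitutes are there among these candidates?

A: not usable as a flavour base; has barley malt, so not kosher-for-Passover (and 2 more) — out
B: nothing on the exclusion list — keep
C: works as a flavour base, no dairy, kosher-for-Passover — keep
D: works as a flavour base, no rice, no dairy — valid
E: has barley malt, so not kosher-for-Passover; has whey, so not dairy-free (and 1 more) — reject
F: all constraints satisfied — valid
G: not usable as a flavour base; has egg yolk, so not egg-free — no
H: all constraints satisfied — keep

5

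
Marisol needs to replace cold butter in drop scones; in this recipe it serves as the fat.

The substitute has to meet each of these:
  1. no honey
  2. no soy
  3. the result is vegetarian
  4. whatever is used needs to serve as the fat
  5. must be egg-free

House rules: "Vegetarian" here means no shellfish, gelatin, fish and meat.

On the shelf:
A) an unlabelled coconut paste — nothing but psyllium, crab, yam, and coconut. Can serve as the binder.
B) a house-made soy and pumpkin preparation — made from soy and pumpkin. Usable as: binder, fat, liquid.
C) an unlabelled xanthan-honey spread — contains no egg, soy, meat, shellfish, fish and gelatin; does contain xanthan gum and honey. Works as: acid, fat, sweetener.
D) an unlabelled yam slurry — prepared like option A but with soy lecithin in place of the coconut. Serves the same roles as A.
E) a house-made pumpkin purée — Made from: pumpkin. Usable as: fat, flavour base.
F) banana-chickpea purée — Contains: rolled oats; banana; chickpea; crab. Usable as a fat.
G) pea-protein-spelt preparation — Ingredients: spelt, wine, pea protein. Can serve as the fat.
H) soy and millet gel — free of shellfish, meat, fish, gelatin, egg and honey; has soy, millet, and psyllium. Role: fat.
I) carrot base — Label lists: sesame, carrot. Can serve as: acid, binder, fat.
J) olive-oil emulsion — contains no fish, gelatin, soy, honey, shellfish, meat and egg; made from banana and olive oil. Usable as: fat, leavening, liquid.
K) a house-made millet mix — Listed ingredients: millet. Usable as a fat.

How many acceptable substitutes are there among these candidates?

A: not usable as a fat; has crab, so not vegetarian — out
B: has soy, so not soy-free — reject
C: has honey, so not honey-free — reject
D: not usable as a fat; has crab, so not vegetarian (and 1 more) — out
E: works as a fat, no honey, no soy — valid
F: has crab, so not vegetarian — out
G: no egg, no soy — valid
H: has soy, so not soy-free — no
I: every rule checks out — keep
J: works as a fat, no honey, vegetarian — keep
K: only millet; none excluded — valid

5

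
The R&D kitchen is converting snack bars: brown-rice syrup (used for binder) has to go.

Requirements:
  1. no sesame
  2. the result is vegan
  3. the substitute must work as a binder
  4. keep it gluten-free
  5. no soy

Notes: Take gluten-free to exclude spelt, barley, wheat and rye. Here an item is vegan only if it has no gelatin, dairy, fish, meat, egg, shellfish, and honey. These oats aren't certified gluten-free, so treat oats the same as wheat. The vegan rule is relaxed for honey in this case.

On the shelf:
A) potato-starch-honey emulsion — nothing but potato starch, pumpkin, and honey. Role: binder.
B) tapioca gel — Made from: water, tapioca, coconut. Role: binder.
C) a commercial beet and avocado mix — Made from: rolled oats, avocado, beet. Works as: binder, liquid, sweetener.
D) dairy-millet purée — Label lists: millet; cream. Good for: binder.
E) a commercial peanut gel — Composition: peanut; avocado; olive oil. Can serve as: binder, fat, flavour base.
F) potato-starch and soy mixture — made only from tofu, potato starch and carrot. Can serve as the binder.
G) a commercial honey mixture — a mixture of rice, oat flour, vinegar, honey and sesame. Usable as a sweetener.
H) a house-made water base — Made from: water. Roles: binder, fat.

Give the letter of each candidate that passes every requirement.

A, B, E, H

A: honey is permitted under the vegan carve-out; nothing else excluded — valid
B: no soy, vegan — OK
C: has rolled oats, so not gluten-free — no
D: has cream, so not vegan — no
E: vegan, gluten-free — valid
F: has tofu, so not soy-free — out
G: not usable as a binder; has oat flour, so not gluten-free (and 1 more) — out
H: gluten-free, no sesame — keep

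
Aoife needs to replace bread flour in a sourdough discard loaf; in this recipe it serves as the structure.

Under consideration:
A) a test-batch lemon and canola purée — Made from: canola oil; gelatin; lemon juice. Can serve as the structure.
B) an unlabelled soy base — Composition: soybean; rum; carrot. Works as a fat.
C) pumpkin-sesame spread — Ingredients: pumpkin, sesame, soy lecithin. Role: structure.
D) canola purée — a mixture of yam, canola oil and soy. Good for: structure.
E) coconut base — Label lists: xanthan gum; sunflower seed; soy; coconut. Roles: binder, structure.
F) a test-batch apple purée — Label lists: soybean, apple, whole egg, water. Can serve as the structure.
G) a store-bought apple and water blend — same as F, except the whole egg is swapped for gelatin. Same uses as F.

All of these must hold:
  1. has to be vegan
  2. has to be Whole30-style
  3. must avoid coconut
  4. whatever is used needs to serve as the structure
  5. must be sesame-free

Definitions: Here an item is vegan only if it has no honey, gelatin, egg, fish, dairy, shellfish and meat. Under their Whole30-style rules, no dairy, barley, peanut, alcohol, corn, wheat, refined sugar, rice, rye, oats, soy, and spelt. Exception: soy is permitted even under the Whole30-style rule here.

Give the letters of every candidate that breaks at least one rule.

A: has gelatin, so not vegan — out
B: not usable as a structure; has rum, so not Whole30-style — no
C: has sesame, so not sesame-free — no
D: soy is permitted under the Whole30-style carve-out; nothing else excluded — valid
E: has coconut, so not coconut-free — no
F: has whole egg, so not vegan — reject
G: has gelatin, so not vegan — out

A, B, C, E, F, G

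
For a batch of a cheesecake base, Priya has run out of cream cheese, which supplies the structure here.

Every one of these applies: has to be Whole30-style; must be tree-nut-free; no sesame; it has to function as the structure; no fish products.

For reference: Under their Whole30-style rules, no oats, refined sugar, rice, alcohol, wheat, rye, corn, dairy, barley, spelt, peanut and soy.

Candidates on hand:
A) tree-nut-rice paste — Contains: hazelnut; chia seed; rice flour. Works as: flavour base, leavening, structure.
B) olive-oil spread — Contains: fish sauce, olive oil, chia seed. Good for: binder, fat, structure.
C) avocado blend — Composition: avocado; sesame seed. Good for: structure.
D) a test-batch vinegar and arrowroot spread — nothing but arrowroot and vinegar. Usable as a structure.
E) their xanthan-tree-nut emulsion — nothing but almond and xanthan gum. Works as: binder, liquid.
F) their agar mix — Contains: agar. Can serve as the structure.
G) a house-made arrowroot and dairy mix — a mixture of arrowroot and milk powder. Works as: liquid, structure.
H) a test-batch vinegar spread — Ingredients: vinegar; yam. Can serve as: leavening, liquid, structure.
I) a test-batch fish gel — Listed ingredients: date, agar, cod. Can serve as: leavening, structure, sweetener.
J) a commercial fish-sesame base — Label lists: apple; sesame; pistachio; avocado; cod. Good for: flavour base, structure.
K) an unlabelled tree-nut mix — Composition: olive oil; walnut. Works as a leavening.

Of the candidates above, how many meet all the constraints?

3

A: has rice flour, so not Whole30-style; has hazelnut, so not tree-nut-free — no
B: has fish sauce, so not fish-free — out
C: has sesame seed, so not sesame-free — no
D: no sesame, Whole30-style — keep
E: not usable as a structure; has almond, so not tree-nut-free — no
F: no tree nuts, no fish — keep
G: has milk powder, so not Whole30-style — reject
H: every rule checks out — valid
I: has cod, so not fish-free — out
J: has cod, so not fish-free; has sesame, so not sesame-free (and 1 more) — no
K: not usable as a structure; has walnut, so not tree-nut-free — out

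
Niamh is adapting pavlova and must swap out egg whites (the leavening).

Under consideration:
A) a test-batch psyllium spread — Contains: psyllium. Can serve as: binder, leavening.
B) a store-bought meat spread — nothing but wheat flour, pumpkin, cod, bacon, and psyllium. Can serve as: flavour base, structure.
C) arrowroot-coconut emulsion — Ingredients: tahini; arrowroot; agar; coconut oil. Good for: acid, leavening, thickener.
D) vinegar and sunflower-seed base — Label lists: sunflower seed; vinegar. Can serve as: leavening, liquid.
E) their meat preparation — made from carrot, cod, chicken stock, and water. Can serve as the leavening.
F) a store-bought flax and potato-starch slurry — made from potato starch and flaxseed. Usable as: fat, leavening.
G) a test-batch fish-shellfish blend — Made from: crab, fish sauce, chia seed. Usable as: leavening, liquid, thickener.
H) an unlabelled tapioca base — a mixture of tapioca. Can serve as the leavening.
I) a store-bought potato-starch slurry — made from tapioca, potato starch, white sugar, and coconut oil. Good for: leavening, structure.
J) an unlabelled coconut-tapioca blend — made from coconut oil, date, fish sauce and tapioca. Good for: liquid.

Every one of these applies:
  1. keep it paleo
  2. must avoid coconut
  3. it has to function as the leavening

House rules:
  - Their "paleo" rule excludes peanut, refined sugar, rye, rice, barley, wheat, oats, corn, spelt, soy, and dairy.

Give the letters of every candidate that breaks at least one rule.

A: only psyllium; none excluded — keep
B: not usable as a leavening; has wheat flour, so not paleo — reject
C: has coconut oil, so not coconut-free — reject
D: works as a leavening, paleo, no coconut — keep
E: nothing on the exclusion list — OK
F: only flaxseed and potato starch; none excluded — keep
G: only fish sauce, crab, and chia seed; none excluded — OK
H: all constraints satisfied — valid
I: has white sugar, so not paleo; has coconut oil, so not coconut-free — reject
J: not usable as a leavening; has coconut oil, so not coconut-free — out

B, C, I, J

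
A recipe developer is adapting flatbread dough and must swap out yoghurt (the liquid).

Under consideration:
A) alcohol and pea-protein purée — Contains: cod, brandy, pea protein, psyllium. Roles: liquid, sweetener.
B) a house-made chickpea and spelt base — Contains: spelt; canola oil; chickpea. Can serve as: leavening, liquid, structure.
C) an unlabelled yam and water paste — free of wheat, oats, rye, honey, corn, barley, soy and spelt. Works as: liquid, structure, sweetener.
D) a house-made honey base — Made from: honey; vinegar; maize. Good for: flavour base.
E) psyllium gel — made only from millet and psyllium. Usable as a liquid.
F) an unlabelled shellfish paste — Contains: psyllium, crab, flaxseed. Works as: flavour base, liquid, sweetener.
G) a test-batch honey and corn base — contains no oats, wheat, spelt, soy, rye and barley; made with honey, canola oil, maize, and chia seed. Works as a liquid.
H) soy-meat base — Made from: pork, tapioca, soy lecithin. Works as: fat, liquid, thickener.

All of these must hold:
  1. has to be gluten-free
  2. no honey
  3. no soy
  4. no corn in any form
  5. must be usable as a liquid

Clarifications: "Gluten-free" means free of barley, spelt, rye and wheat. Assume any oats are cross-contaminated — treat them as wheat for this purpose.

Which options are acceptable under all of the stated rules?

A: every rule checks out — OK
B: has spelt, so not gluten-free — reject
C: works as a liquid, gluten-free, no corn — valid
D: not usable as a liquid; has honey, so not honey-free (and 1 more) — out
E: only millet and psyllium; none excluded — valid
F: only crab, flaxseed and psyllium; none excluded — OK
G: has honey, so not honey-free; has maize, so not corn-free — no
H: has soy lecithin, so not soy-free — out

A, C, E, F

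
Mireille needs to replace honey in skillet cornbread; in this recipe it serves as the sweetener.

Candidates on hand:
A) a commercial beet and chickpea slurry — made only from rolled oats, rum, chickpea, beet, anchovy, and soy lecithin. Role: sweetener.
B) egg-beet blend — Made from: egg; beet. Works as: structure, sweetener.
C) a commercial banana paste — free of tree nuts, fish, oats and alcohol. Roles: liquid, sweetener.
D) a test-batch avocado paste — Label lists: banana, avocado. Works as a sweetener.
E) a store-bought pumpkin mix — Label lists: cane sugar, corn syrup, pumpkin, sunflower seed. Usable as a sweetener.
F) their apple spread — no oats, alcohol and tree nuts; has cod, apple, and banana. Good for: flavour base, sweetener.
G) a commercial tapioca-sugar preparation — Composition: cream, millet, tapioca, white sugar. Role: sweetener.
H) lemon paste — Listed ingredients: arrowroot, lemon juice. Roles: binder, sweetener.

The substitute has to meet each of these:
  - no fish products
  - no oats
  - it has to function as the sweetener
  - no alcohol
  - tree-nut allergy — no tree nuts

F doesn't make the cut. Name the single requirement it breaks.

fish-free

usable as a sweetener: satisfied
oat-free: satisfied
fish-free: has cod — fails
alcohol-free: satisfied
tree-nut-free: satisfied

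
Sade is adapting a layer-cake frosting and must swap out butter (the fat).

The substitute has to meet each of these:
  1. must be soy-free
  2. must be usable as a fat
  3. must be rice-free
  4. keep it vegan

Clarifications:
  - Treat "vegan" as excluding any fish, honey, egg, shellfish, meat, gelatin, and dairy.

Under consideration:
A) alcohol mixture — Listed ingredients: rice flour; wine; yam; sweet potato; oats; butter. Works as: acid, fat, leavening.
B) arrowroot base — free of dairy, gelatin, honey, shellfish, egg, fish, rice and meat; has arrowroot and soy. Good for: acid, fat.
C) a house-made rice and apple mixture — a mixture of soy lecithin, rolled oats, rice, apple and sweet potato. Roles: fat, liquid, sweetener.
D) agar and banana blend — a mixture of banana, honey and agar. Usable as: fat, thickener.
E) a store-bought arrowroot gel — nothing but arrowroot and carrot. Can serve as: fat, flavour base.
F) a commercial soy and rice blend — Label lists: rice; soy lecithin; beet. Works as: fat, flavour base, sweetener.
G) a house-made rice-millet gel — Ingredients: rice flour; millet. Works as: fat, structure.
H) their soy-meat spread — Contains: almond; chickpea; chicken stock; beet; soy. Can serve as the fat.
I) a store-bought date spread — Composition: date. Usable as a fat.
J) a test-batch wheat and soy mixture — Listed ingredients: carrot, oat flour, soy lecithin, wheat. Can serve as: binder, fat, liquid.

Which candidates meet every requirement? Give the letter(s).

A: has butter, so not vegan; has rice flour, so not rice-free — out
B: has soy, so not soy-free — out
C: has soy lecithin, so not soy-free; has rice, so not rice-free — reject
D: has honey, so not vegan — out
E: only arrowroot and carrot; none excluded — OK
F: has soy lecithin, so not soy-free; has rice, so not rice-free — out
G: has rice flour, so not rice-free — no
H: has chicken stock, so not vegan; has soy, so not soy-free — out
I: nothing on the exclusion list — valid
J: has soy lecithin, so not soy-free — out

E, I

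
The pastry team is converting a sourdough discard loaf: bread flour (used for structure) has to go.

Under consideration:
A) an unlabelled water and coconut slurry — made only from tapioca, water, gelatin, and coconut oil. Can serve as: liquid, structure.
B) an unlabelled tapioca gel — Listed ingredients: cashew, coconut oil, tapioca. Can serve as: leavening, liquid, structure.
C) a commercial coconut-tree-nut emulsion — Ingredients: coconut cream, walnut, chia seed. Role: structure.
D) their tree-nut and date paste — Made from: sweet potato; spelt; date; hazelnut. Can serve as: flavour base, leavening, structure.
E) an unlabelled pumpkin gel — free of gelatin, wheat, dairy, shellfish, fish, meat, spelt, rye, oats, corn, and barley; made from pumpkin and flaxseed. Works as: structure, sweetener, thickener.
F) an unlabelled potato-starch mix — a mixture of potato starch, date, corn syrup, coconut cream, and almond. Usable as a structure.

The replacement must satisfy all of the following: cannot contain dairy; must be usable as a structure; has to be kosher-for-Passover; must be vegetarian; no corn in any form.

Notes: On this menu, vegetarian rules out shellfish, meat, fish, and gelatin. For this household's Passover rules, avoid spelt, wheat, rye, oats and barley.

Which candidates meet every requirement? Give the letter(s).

B, C, E

A: has gelatin, so not vegetarian — out
B: no dairy, kosher-for-Passover — OK
C: every rule checks out — OK
D: has spelt, so not kosher-for-Passover — out
E: all constraints satisfied — valid
F: has corn syrup, so not corn-free — no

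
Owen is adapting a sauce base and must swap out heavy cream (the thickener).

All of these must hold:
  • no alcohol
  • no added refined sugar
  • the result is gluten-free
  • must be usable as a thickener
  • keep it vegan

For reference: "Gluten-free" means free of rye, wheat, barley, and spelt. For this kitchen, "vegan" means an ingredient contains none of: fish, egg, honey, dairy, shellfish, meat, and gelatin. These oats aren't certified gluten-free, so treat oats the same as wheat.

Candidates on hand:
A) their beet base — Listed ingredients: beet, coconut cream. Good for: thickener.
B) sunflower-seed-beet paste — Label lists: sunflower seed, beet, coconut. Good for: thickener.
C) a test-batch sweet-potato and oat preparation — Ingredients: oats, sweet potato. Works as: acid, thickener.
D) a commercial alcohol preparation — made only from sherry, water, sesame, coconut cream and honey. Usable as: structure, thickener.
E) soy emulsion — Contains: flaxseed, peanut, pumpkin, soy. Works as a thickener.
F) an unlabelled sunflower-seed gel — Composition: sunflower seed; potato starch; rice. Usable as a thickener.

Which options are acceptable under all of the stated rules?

A: no alcohol, gluten-free — valid
B: nothing on the exclusion list — keep
C: has oats, so not gluten-free — out
D: has honey, so not vegan; has sherry, so not alcohol-free — reject
E: nothing on the exclusion list — valid
F: only rice, potato starch, and sunflower seed; none excluded — keep

A, B, E, F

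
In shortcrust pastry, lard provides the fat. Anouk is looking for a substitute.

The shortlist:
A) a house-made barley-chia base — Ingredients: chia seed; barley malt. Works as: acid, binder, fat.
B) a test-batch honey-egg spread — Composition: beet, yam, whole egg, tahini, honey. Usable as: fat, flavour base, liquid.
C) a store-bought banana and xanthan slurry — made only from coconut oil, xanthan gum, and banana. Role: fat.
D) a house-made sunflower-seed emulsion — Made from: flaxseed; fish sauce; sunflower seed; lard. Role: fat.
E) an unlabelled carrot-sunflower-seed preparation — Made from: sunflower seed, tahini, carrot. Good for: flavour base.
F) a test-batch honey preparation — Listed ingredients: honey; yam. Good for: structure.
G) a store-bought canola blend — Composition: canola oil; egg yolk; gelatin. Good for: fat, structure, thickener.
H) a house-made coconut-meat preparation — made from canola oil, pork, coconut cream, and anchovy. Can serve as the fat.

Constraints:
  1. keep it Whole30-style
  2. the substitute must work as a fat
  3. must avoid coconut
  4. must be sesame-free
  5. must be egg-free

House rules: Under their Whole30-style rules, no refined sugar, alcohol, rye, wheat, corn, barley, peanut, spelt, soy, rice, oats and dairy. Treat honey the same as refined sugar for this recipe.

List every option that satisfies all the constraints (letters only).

D

A: has barley malt, so not Whole30-style — out
B: has honey, so not Whole30-style; has whole egg, so not egg-free (and 1 more) — no
C: has coconut oil, so not coconut-free — reject
D: all constraints satisfied — keep
E: not usable as a fat; has tahini, so not sesame-free — out
F: not usable as a fat; has honey, so not Whole30-style — reject
G: has egg yolk, so not egg-free — out
H: has coconut cream, so not coconut-free — out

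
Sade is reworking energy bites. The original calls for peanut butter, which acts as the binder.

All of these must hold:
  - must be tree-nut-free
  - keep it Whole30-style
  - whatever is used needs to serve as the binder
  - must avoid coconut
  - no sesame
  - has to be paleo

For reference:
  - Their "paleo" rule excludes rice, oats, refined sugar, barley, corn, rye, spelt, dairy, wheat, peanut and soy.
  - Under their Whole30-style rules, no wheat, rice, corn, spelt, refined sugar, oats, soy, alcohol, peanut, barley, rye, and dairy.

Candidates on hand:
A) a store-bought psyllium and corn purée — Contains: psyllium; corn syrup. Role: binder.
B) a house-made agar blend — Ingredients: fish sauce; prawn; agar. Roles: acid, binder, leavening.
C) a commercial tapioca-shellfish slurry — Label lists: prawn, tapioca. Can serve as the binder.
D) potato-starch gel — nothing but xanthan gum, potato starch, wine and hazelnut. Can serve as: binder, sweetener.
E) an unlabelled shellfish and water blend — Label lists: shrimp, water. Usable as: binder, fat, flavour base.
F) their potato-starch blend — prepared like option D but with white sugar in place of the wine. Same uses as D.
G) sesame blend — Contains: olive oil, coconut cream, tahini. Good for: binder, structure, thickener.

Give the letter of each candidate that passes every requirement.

A: has corn syrup, so not paleo; has corn syrup, so not Whole30-style — reject
B: all constraints satisfied — OK
C: only prawn and tapioca; none excluded — valid
D: has wine, so not Whole30-style; has hazelnut, so not tree-nut-free — out
E: paleo, Whole30-style — keep
F: has white sugar, so not paleo; has white sugar, so not Whole30-style (and 1 more) — reject
G: has tahini, so not sesame-free; has coconut cream, so not coconut-free — reject

B, C, E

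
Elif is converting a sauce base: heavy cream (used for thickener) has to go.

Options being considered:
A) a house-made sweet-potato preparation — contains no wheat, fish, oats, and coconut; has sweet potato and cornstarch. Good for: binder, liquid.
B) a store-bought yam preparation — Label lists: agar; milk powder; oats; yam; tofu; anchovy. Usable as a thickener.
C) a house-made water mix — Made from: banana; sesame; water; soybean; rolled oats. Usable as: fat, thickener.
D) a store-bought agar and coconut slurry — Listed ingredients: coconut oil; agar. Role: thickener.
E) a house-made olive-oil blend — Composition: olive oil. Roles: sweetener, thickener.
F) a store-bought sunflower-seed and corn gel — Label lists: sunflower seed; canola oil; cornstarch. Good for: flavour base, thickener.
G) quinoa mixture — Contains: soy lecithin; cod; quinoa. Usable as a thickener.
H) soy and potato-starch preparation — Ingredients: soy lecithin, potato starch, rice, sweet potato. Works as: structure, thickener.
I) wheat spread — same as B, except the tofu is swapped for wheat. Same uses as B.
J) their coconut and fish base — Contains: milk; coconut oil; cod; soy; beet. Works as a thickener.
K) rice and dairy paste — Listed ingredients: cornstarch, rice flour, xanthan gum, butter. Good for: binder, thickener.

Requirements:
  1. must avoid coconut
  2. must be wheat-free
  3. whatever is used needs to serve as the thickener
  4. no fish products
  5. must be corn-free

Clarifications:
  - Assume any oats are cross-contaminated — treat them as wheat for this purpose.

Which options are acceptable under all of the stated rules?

A: not usable as a thickener; has cornstarch, so not corn-free — out
B: has anchovy, so not fish-free; has oats, so not wheat-free — out
C: has rolled oats, so not wheat-free — no
D: has coconut oil, so not coconut-free — out
E: only olive oil; none excluded — keep
F: has cornstarch, so not corn-free — no
G: has cod, so not fish-free — reject
H: nothing on the exclusion list — valid
I: has anchovy, so not fish-free; has oats, so not wheat-free — no
J: has cod, so not fish-free; has coconut oil, so not coconut-free — out
K: has cornstarch, so not corn-free — reject

E, H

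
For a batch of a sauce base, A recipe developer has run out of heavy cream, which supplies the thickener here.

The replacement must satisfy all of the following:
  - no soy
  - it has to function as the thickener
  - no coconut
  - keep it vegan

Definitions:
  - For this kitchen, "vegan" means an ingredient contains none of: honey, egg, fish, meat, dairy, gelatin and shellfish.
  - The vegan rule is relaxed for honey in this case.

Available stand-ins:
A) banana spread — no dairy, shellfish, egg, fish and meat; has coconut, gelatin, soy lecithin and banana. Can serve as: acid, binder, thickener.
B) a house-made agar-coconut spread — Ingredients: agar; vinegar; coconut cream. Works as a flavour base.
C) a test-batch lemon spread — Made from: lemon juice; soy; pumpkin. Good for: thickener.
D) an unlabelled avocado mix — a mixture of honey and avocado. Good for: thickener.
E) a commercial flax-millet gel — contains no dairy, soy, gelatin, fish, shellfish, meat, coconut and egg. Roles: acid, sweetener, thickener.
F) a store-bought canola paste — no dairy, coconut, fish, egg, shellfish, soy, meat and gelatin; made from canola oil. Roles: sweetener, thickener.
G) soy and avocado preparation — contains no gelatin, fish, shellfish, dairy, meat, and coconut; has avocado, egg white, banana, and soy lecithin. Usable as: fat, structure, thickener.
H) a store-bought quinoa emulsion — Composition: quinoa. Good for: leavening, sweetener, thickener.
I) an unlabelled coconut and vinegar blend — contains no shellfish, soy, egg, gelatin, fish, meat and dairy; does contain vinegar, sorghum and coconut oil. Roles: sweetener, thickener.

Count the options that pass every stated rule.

4

A: has gelatin, so not vegan; has coconut, so not coconut-free (and 1 more) — reject
B: not usable as a thickener; has coconut cream, so not coconut-free — out
C: has soy, so not soy-free — no
D: honey is permitted under the vegan carve-out; nothing else excluded — OK
E: works as a thickener, vegan, no coconut — valid
F: works as a thickener, no soy, vegan — keep
G: has egg white, so not vegan; has soy lecithin, so not soy-free — out
H: every rule checks out — OK
I: has coconut oil, so not coconut-free — reject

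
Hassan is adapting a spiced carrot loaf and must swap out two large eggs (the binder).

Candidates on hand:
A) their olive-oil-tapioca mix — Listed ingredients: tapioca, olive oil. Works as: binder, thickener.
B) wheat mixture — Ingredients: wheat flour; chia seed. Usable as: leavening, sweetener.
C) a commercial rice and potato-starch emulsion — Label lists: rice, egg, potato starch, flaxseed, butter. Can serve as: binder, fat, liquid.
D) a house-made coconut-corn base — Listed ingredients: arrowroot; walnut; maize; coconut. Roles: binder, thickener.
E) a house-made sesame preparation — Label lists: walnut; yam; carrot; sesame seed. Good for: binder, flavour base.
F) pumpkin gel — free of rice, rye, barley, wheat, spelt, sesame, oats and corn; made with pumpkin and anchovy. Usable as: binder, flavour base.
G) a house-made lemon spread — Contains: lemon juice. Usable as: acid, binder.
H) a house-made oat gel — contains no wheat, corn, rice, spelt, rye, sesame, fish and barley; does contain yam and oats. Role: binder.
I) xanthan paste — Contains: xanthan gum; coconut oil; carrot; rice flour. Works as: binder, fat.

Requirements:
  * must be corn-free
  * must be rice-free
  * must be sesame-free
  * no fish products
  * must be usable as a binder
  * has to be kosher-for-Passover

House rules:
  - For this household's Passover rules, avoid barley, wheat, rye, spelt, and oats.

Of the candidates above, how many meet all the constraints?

2

A: nothing on the exclusion list — keep
B: not usable as a binder; has wheat flour, so not kosher-for-Passover — reject
C: has rice, so not rice-free — out
D: has maize, so not corn-free — out
E: has sesame seed, so not sesame-free — reject
F: has anchovy, so not fish-free — out
G: no fish, kosher-for-Passover — keep
H: has oats, so not kosher-for-Passover — no
I: has rice flour, so not rice-free — reject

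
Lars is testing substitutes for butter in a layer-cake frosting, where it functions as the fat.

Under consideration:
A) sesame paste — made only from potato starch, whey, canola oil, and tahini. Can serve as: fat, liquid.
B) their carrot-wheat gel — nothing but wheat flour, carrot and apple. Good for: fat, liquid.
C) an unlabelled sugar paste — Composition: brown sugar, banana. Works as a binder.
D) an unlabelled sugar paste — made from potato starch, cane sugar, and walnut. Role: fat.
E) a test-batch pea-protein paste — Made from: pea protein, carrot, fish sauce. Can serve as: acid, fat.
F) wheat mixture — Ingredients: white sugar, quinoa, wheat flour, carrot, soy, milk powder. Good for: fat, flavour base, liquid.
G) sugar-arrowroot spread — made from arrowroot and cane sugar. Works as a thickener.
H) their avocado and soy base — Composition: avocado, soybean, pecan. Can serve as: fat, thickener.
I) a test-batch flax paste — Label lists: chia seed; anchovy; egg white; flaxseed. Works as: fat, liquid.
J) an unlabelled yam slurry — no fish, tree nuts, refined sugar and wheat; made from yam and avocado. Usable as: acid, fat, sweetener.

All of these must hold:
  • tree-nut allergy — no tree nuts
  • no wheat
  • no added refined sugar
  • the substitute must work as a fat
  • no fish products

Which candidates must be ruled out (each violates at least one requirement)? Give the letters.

A: no wheat, no refined sugar — keep
B: has wheat flour, so not wheat-free — out
C: not usable as a fat; has brown sugar, so not no-added-sugar — no
D: has cane sugar, so not no-added-sugar; has walnut, so not tree-nut-free — out
E: has fish sauce, so not fish-free — no
F: has wheat flour, so not wheat-free; has white sugar, so not no-added-sugar — no
G: not usable as a fat; has cane sugar, so not no-added-sugar — no
H: has pecan, so not tree-nut-free — out
I: has anchovy, so not fish-free — out
J: works as a fat, no wheat, no tree nuts — OK

B, C, D, E, F, G, H, I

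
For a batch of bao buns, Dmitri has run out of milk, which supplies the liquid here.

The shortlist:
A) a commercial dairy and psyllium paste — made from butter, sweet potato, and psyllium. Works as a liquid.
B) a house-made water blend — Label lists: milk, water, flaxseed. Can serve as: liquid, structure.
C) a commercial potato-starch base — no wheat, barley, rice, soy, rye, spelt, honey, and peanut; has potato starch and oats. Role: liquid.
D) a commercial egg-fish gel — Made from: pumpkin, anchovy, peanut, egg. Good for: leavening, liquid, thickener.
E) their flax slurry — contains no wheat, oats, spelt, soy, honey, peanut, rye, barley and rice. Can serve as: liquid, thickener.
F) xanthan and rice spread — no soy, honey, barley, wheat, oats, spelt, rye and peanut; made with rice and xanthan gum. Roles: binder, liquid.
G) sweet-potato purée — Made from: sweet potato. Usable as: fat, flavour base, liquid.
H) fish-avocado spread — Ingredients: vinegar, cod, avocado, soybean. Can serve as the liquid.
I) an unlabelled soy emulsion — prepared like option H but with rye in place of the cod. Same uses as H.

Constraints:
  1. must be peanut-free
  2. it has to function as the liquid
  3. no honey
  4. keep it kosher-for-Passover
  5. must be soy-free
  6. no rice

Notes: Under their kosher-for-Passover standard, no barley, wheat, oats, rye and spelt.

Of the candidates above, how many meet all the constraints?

4

A: works as a liquid, no soy, no peanut — keep
B: no rice, kosher-for-Passover — valid
C: has oats, so not kosher-for-Passover — out
D: has peanut, so not peanut-free — no
E: all constraints satisfied — OK
F: has rice, so not rice-free — out
G: works as a liquid, no rice, kosher-for-Passover — keep
H: has soybean, so not soy-free — reject
I: has rye, so not kosher-for-Passover; has soybean, so not soy-free — out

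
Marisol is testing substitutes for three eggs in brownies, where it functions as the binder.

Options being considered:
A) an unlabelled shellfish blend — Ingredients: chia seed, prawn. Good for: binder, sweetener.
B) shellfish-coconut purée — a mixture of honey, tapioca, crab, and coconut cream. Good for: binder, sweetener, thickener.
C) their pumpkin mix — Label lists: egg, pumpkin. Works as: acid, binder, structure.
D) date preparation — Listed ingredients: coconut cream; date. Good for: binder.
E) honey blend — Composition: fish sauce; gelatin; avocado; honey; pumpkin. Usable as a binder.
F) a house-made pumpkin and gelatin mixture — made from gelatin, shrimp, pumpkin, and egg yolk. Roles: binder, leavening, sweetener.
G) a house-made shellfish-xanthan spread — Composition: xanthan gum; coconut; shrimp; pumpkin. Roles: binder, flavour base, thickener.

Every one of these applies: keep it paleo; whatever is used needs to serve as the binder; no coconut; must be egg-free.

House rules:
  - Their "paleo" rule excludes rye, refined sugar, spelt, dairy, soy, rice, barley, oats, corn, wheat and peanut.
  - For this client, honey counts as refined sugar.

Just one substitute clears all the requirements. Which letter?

A: nothing on the exclusion list — OK
B: has honey, so not paleo; has coconut cream, so not coconut-free — out
C: has egg, so not egg-free — reject
D: has coconut cream, so not coconut-free — out
E: has honey, so not paleo — no
F: has egg yolk, so not egg-free — no
G: has coconut, so not coconut-free — no

A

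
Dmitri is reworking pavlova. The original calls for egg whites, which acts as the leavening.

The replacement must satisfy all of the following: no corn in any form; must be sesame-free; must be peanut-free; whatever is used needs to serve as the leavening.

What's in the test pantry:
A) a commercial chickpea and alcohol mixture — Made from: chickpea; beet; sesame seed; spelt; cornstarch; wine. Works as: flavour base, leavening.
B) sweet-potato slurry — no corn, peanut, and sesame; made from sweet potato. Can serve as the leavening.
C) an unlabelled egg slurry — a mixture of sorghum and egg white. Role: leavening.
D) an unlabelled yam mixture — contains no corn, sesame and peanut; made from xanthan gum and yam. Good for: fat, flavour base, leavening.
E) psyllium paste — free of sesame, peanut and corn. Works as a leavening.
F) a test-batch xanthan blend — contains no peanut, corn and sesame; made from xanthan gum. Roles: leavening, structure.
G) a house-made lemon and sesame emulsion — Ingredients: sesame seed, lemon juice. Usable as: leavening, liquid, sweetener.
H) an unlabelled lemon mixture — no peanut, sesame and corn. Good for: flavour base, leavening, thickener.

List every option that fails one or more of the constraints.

A, G

A: has cornstarch, so not corn-free; has sesame seed, so not sesame-free — out
B: nothing on the exclusion list — OK
C: works as a leavening, no sesame, no peanut — OK
D: works as a leavening, no corn, no peanut — OK
E: no sesame, no peanut — keep
F: no corn, no sesame — OK
G: has sesame seed, so not sesame-free — no
H: no corn, no peanut — valid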